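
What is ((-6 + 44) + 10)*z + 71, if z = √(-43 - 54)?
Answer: 71 + 48*I*√97 ≈ 71.0 + 472.75*I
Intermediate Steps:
z = I*√97 (z = √(-97) = I*√97 ≈ 9.8489*I)
((-6 + 44) + 10)*z + 71 = ((-6 + 44) + 10)*(I*√97) + 71 = (38 + 10)*(I*√97) + 71 = 48*(I*√97) + 71 = 48*I*√97 + 71 = 71 + 48*I*√97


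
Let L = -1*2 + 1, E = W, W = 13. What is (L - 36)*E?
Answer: -481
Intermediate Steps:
E = 13
L = -1 (L = -2 + 1 = -1)
(L - 36)*E = (-1 - 36)*13 = -37*13 = -481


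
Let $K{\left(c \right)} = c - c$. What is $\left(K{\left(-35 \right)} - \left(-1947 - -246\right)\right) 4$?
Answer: $6804$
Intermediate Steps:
$K{\left(c \right)} = 0$
$\left(K{\left(-35 \right)} - \left(-1947 - -246\right)\right) 4 = \left(0 - \left(-1947 - -246\right)\right) 4 = \left(0 - \left(-1947 + 246\right)\right) 4 = \left(0 - -1701\right) 4 = \left(0 + 1701\right) 4 = 1701 \cdot 4 = 6804$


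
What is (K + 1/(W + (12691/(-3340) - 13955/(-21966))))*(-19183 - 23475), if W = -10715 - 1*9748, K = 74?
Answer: -2369931708762623236/750764811263 ≈ -3.1567e+6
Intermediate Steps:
W = -20463 (W = -10715 - 9748 = -20463)
(K + 1/(W + (12691/(-3340) - 13955/(-21966))))*(-19183 - 23475) = (74 + 1/(-20463 + (12691/(-3340) - 13955/(-21966))))*(-19183 - 23475) = (74 + 1/(-20463 + (12691*(-1/3340) - 13955*(-1/21966))))*(-42658) = (74 + 1/(-20463 + (-12691/3340 + 13955/21966)))*(-42658) = (74 + 1/(-20463 - 116080403/36683220))*(-42658) = (74 + 1/(-750764811263/36683220))*(-42658) = (74 - 36683220/750764811263)*(-42658) = (55556559350242/750764811263)*(-42658) = -2369931708762623236/750764811263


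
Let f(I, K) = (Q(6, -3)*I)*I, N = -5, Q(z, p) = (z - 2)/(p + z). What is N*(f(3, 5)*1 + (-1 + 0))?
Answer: -55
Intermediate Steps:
Q(z, p) = (-2 + z)/(p + z)
f(I, K) = 4*I²/3 (f(I, K) = (((-2 + 6)/(-3 + 6))*I)*I = ((4/3)*I)*I = (((⅓)*4)*I)*I = (4*I/3)*I = 4*I²/3)
N*(f(3, 5)*1 + (-1 + 0)) = -5*(((4/3)*3²)*1 + (-1 + 0)) = -5*(((4/3)*9)*1 - 1) = -5*(12*1 - 1) = -5*(12 - 1) = -5*11 = -55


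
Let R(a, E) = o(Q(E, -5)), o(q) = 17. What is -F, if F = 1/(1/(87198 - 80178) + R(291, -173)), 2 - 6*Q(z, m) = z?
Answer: -7020/119341 ≈ -0.058823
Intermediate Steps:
Q(z, m) = 1/3 - z/6
R(a, E) = 17
F = 7020/119341 (F = 1/(1/(87198 - 80178) + 17) = 1/(1/7020 + 17) = 1/(119341/7020) = 7020/119341 ≈ 0.058823)
-F = -1*7020/119341 = -7020/119341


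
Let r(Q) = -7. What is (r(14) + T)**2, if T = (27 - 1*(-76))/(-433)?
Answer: 9821956/187489 ≈ 52.387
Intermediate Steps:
T = -103/433 (T = (27 + 76)*(-1/433) = 103*(-1/433) = -103/433 ≈ -0.23788)
(r(14) + T)**2 = (-7 - 103/433)**2 = (-3134/433)**2 = 9821956/187489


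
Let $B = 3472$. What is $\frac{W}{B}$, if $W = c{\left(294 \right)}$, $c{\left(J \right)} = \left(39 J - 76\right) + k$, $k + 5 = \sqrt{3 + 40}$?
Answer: $\frac{11385}{3472} + \frac{\sqrt{43}}{3472} \approx 3.281$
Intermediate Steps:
$k = -5 + \sqrt{43}$ ($k = -5 + \sqrt{3 + 40} = -5 + \sqrt{43} \approx 1.5574$)
$c{\left(J \right)} = -81 + \sqrt{43} + 39 J$ ($c{\left(J \right)} = \left(39 J - 76\right) - \left(5 - \sqrt{43}\right) = \left(-76 + 39 J\right) - \left(5 - \sqrt{43}\right) = -81 + \sqrt{43} + 39 J$)
$W = 11385 + \sqrt{43}$ ($W = -81 + \sqrt{43} + 39 \cdot 294 = -81 + \sqrt{43} + 11466 = 11385 + \sqrt{43} \approx 11392.0$)
$\frac{W}{B} = \frac{11385 + \sqrt{43}}{3472} = \left(11385 + \sqrt{43}\right) \frac{1}{3472} = \frac{11385}{3472} + \frac{\sqrt{43}}{3472}$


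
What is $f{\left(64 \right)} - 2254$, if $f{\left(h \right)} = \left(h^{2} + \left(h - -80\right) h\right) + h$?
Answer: $11122$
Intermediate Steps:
$f{\left(h \right)} = h + h^{2} + h \left(80 + h\right)$ ($f{\left(h \right)} = \left(h^{2} + \left(h + 80\right) h\right) + h = \left(h^{2} + \left(80 + h\right) h\right) + h = \left(h^{2} + h \left(80 + h\right)\right) + h = h + h^{2} + h \left(80 + h\right)$)
$f{\left(64 \right)} - 2254 = 64 \left(81 + 2 \cdot 64\right) - 2254 = 64 \left(81 + 128\right) - 2254 = 64 \cdot 209 - 2254 = 13376 - 2254 = 11122$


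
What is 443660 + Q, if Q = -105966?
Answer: 337694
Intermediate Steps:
443660 + Q = 443660 - 105966 = 337694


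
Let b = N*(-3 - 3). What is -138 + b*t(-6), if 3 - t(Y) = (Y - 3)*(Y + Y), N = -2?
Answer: -1398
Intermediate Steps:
t(Y) = 3 - 2*Y*(-3 + Y) (t(Y) = 3 - (Y - 3)*(Y + Y) = 3 - (-3 + Y)*2*Y = 3 - 2*Y*(-3 + Y))
b = 12 (b = -2*(-3 - 3) = -2*(-6) = 12)
-138 + b*t(-6) = -138 + 12*(3 - 2*(-6)² + 6*(-6)) = -138 + 12*(3 - 2*36 - 36) = -138 + 12*(3 - 72 - 36) = -138 + 12*(-105) = -138 - 1260 = -1398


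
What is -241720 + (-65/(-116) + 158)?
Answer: -28021127/116 ≈ -2.4156e+5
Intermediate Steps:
-241720 + (-65/(-116) + 158) = -241720 + (-65*(-1/116) + 158) = -241720 + (65/116 + 158) = -241720 + 18393/116 = -28021127/116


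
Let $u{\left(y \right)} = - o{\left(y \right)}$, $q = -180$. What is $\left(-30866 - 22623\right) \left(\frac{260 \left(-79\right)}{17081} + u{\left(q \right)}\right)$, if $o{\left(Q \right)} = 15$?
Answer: $\frac{14803348195}{17081} \approx 8.6666 \cdot 10^{5}$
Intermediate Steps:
$u{\left(y \right)} = -15$ ($u{\left(y \right)} = \left(-1\right) 15 = -15$)
$\left(-30866 - 22623\right) \left(\frac{260 \left(-79\right)}{17081} + u{\left(q \right)}\right) = \left(-30866 - 22623\right) \left(\frac{260 \left(-79\right)}{17081} - 15\right) = - 53489 \left(\left(-20540\right) \frac{1}{17081} - 15\right) = - 53489 \left(- \frac{20540}{17081} - 15\right) = \left(-53489\right) \left(- \frac{276755}{17081}\right) = \frac{14803348195}{17081}$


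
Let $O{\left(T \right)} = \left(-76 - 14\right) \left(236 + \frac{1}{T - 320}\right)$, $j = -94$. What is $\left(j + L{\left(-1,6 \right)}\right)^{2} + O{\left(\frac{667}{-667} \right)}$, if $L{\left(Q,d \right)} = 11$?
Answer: $- \frac{1535527}{107} \approx -14351.0$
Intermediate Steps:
$O{\left(T \right)} = -21240 - \frac{90}{-320 + T}$ ($O{\left(T \right)} = - 90 \left(236 + \frac{1}{-320 + T}\right) = -21240 - \frac{90}{-320 + T}$)
$\left(j + L{\left(-1,6 \right)}\right)^{2} + O{\left(\frac{667}{-667} \right)} = \left(-94 + 11\right)^{2} + \frac{90 \left(75519 - 236 \frac{667}{-667}\right)}{-320 + \frac{667}{-667}} = \left(-83\right)^{2} + \frac{90 \left(75519 - 236 \cdot 667 \left(- \frac{1}{667}\right)\right)}{-320 + 667 \left(- \frac{1}{667}\right)} = 6889 + \frac{90 \left(75519 - -236\right)}{-320 - 1} = 6889 + \frac{90 \left(75519 + 236\right)}{-321} = 6889 + 90 \left(- \frac{1}{321}\right) 75755 = 6889 - \frac{2272650}{107} = - \frac{1535527}{107}$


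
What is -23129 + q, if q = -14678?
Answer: -37807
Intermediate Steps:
-23129 + q = -23129 - 14678 = -37807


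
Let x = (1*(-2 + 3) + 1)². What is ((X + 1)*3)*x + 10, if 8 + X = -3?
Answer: -110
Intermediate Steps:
X = -11 (X = -8 - 3 = -11)
x = 4 (x = (1*1 + 1)² = (1 + 1)² = 2² = 4)
((X + 1)*3)*x + 10 = ((-11 + 1)*3)*4 + 10 = -10*3*4 + 10 = -30*4 + 10 = -120 + 10 = -110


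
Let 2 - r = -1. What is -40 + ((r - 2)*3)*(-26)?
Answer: -118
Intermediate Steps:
r = 3 (r = 2 - 1*(-1) = 2 + 1 = 3)
-40 + ((r - 2)*3)*(-26) = -40 + ((3 - 2)*3)*(-26) = -40 + (1*3)*(-26) = -40 + 3*(-26) = -40 - 78 = -118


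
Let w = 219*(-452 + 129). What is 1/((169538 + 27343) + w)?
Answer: 1/126144 ≈ 7.9274e-6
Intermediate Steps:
w = -70737 (w = 219*(-323) = -70737)
1/((169538 + 27343) + w) = 1/((169538 + 27343) - 70737) = 1/(196881 - 70737) = 1/126144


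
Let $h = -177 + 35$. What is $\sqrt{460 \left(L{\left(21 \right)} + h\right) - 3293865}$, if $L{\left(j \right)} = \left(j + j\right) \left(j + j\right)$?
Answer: $i \sqrt{2547745} \approx 1596.2 i$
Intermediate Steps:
$L{\left(j \right)} = 4 j^{2}$ ($L{\left(j \right)} = 2 j 2 j = 4 j^{2}$)
$h = -142$
$\sqrt{460 \left(L{\left(21 \right)} + h\right) - 3293865} = \sqrt{460 \left(4 \cdot 21^{2} - 142\right) - 3293865} = \sqrt{460 \left(4 \cdot 441 - 142\right) - 3293865} = \sqrt{460 \left(1764 - 142\right) - 3293865} = \sqrt{460 \cdot 1622 - 3293865} = \sqrt{746120 - 3293865} = \sqrt{-2547745} = i \sqrt{2547745}$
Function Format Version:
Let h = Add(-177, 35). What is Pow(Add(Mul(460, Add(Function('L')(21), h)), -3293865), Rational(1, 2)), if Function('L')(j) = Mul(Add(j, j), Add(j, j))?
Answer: Mul(I, Pow(2547745, Rational(1, 2))) ≈ Mul(1596.2, I)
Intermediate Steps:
Function('L')(j) = Mul(4, Pow(j, 2)) (Function('L')(j) = Mul(Mul(2, j), Mul(2, j)) = Mul(4, Pow(j, 2)))
h = -142
Pow(Add(Mul(460, Add(Function('L')(21), h)), -3293865), Rational(1, 2)) = Pow(Add(Mul(460, Add(Mul(4, Pow(21, 2)), -142)), -3293865), Rational(1, 2)) = Pow(Add(Mul(460, Add(Mul(4, 441), -142)), -3293865), Rational(1, 2)) = Pow(Add(Mul(460, Add(1764, -142)), -3293865), Rational(1, 2)) = Pow(Add(Mul(460, 1622), -3293865), Rational(1, 2)) = Pow(Add(746120, -3293865), Rational(1, 2)) = Pow(-2547745, Rational(1, 2)) = Mul(I, Pow(2547745, Rational(1, 2)))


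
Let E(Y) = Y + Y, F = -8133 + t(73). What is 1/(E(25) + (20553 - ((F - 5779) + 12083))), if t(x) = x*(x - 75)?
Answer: 1/22578 ≈ 4.4291e-5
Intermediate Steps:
t(x) = x*(-75 + x)
F = -8279 (F = -8133 + 73*(-75 + 73) = -8133 + 73*(-2) = -8133 - 146 = -8279)
E(Y) = 2*Y
1/(E(25) + (20553 - ((F - 5779) + 12083))) = 1/(2*25 + (20553 - ((-8279 - 5779) + 12083))) = 1/(50 + (20553 - (-14058 + 12083))) = 1/(50 + (20553 - 1*(-1975))) = 1/(50 + (20553 + 1975)) = 1/(50 + 22528) = 1/22578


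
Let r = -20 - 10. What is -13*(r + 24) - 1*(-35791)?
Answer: 35869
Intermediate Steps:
r = -30
-13*(r + 24) - 1*(-35791) = -13*(-30 + 24) - 1*(-35791) = -13*(-6) + 35791 = 78 + 35791 = 35869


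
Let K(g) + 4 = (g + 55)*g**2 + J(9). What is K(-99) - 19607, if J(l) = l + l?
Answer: -450837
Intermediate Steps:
J(l) = 2*l
K(g) = 14 + g**2*(55 + g) (K(g) = -4 + ((g + 55)*g**2 + 2*9) = -4 + ((55 + g)*g**2 + 18) = -4 + (g**2*(55 + g) + 18) = -4 + (18 + g**2*(55 + g)) = 14 + g**2*(55 + g))
K(-99) - 19607 = (14 + (-99)**3 + 55*(-99)**2) - 19607 = (14 - 970299 + 55*9801) - 19607 = (14 - 970299 + 539055) - 19607 = -431230 - 19607 = -450837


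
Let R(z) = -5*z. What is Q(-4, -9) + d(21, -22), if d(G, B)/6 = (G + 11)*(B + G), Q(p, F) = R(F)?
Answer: -147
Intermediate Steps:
Q(p, F) = -5*F
d(G, B) = 6*(11 + G)*(B + G) (d(G, B) = 6*((G + 11)*(B + G)) = 6*((11 + G)*(B + G)) = 6*(11 + G)*(B + G))
Q(-4, -9) + d(21, -22) = -5*(-9) + (6*21**2 + 66*(-22) + 66*21 + 6*(-22)*21) = 45 + (6*441 - 1452 + 1386 - 2772) = 45 + (2646 - 1452 + 1386 - 2772) = 45 - 192 = -147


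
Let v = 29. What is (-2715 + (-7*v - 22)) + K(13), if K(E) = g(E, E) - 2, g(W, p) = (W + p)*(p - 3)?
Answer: -2682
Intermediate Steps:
g(W, p) = (-3 + p)*(W + p) (g(W, p) = (W + p)*(-3 + p) = (-3 + p)*(W + p))
K(E) = -2 - 6*E + 2*E² (K(E) = (E² - 3*E - 3*E + E*E) - 2 = (E² - 3*E - 3*E + E²) - 2 = (-6*E + 2*E²) - 2 = -2 - 6*E + 2*E²)
(-2715 + (-7*v - 22)) + K(13) = (-2715 + (-7*29 - 22)) + (-2 - 6*13 + 2*13²) = (-2715 + (-203 - 22)) + (-2 - 78 + 2*169) = (-2715 - 225) + (-2 - 78 + 338) = -2940 + 258 = -2682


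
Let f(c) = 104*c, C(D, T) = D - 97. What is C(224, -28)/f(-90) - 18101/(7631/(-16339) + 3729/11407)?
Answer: 1435332785449189/11112313680 ≈ 1.2917e+5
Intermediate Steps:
C(D, T) = -97 + D
C(224, -28)/f(-90) - 18101/(7631/(-16339) + 3729/11407) = (-97 + 224)/((104*(-90))) - 18101/(7631/(-16339) + 3729/11407) = 127/(-9360) - 18101/(7631*(-1/16339) + 3729*(1/11407)) = 127*(-1/9360) - 18101/(-7631/16339 + 339/1037) = -127/9360 - 18101/(-2374426/16943543) = -127/9360 - 18101*(-16943543/2374426) = -127/9360 + 306695071843/2374426 = 1435332785449189/11112313680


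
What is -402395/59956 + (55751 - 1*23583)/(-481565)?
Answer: -195708012783/28872711140 ≈ -6.7783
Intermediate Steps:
-402395/59956 + (55751 - 1*23583)/(-481565) = -402395*1/59956 + (55751 - 23583)*(-1/481565) = -402395/59956 + 32168*(-1/481565) = -402395/59956 - 32168/481565 = -195708012783/28872711140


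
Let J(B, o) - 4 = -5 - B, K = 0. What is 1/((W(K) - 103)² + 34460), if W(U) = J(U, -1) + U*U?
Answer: 1/45276 ≈ 2.2087e-5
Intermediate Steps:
J(B, o) = -1 - B (J(B, o) = 4 + (-5 - B) = -1 - B)
W(U) = -1 + U² - U (W(U) = (-1 - U) + U*U = (-1 - U) + U² = -1 + U² - U)
1/((W(K) - 103)² + 34460) = 1/(((-1 + 0² - 1*0) - 103)² + 34460) = 1/(((-1 + 0 + 0) - 103)² + 34460) = 1/((-1 - 103)² + 34460) = 1/((-104)² + 34460) = 1/(10816 + 34460) = 1/45276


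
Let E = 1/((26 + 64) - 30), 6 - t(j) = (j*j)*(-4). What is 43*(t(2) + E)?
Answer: 56803/60 ≈ 946.72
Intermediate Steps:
t(j) = 6 + 4*j**2 (t(j) = 6 - j*j*(-4) = 6 - j**2*(-4) = 6 - (-4)*j**2 = 6 + 4*j**2)
E = 1/60 (E = 1/(90 - 30) = 1/60 ≈ 0.016667)
43*(t(2) + E) = 43*((6 + 4*2**2) + 1/60) = 43*((6 + 4*4) + 1/60) = 43*((6 + 16) + 1/60) = 43*(22 + 1/60) = 43*(1321/60) = 56803/60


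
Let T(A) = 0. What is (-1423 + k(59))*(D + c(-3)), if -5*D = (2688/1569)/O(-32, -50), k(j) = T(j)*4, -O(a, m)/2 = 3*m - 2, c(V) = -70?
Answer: 4949202538/49685 ≈ 99612.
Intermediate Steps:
O(a, m) = 4 - 6*m (O(a, m) = -2*(3*m - 2) = -2*(-2 + 3*m) = 4 - 6*m)
k(j) = 0 (k(j) = 0*4 = 0)
D = -56/49685 (D = -2688/1569/(5*(4 - 6*(-50))) = -2688*(1/1569)/(5*(4 + 300)) = -896/(2615*304) = -1/5*56/9937 = -56/49685 ≈ -0.0011271)
(-1423 + k(59))*(D + c(-3)) = (-1423 + 0)*(-56/49685 - 70) = -1423*(-3478006/49685) = 4949202538/49685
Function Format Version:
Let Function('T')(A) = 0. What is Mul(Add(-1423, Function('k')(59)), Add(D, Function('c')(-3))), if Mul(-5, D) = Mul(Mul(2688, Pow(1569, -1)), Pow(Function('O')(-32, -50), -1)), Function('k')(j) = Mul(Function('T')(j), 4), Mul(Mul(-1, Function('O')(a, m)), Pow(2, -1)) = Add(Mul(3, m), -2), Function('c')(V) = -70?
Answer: Rational(4949202538, 49685) ≈ 99612.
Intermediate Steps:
Function('O')(a, m) = Add(4, Mul(-6, m)) (Function('O')(a, m) = Mul(-2, Add(Mul(3, m), -2)) = Mul(-2, Add(-2, Mul(3, m))) = Add(4, Mul(-6, m)))
Function('k')(j) = 0 (Function('k')(j) = Mul(0, 4) = 0)
D = Rational(-56, 49685) (D = Mul(Rational(-1, 5), Mul(Mul(2688, Pow(1569, -1)), Pow(Add(4, Mul(-6, -50)), -1))) = Mul(Rational(-1, 5), Mul(Mul(2688, Rational(1, 1569)), Pow(Add(4, 300), -1))) = Mul(Rational(-1, 5), Mul(Rational(896, 523), Pow(304, -1))) = Mul(Rational(-1, 5), Mul(Rational(896, 523), Rational(1, 304))) = Mul(Rational(-1, 5), Rational(56, 9937)) = Rational(-56, 49685) ≈ -0.0011271)
Mul(Add(-1423, Function('k')(59)), Add(D, Function('c')(-3))) = Mul(Add(-1423, 0), Add(Rational(-56, 49685), -70)) = Mul(-1423, Rational(-3478006, 49685)) = Rational(4949202538, 49685)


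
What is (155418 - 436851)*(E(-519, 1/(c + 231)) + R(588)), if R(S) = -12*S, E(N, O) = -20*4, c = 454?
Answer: 2008305888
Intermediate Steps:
E(N, O) = -80
(155418 - 436851)*(E(-519, 1/(c + 231)) + R(588)) = (155418 - 436851)*(-80 - 12*588) = -281433*(-80 - 7056) = -281433*(-7136) = 2008305888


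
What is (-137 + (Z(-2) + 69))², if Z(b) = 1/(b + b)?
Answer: 74529/16 ≈ 4658.1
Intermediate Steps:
Z(b) = 1/(2*b)
(-137 + (Z(-2) + 69))² = (-137 + ((½)/(-2) + 69))² = (-137 + ((½)*(-½) + 69))² = (-137 + (-¼ + 69))² = (-137 + 275/4)² = (-273/4)² = 74529/16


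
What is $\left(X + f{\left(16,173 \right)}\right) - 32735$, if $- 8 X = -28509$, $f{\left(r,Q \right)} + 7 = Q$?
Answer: $- \frac{232043}{8} \approx -29005.0$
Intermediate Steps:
$f{\left(r,Q \right)} = -7 + Q$
$X = \frac{28509}{8}$ ($X = \left(- \frac{1}{8}\right) \left(-28509\right) = \frac{28509}{8} \approx 3563.6$)
$\left(X + f{\left(16,173 \right)}\right) - 32735 = \left(\frac{28509}{8} + \left(-7 + 173\right)\right) - 32735 = \left(\frac{28509}{8} + 166\right) - 32735 = \frac{29837}{8} - 32735 = - \frac{232043}{8}$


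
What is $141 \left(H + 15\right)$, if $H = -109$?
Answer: $-13254$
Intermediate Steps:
$141 \left(H + 15\right) = 141 \left(-109 + 15\right) = 141 \left(-94\right) = -13254$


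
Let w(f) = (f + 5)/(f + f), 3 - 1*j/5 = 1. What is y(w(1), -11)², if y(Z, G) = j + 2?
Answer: 144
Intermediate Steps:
j = 10 (j = 15 - 5*1 = 15 - 5 = 10)
w(f) = (5 + f)/(2*f) (w(f) = (5 + f)/((2*f)) = (5 + f)*(1/(2*f)) = (5 + f)/(2*f))
y(Z, G) = 12 (y(Z, G) = 10 + 2 = 12)
y(w(1), -11)² = 12² = 144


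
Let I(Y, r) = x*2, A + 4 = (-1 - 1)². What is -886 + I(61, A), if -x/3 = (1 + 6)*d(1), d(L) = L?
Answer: -928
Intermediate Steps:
A = 0 (A = -4 + (-1 - 1)² = -4 + (-2)² = -4 + 4 = 0)
x = -21 (x = -3*(1 + 6) = -21 ≈ -21.000)
I(Y, r) = -42 (I(Y, r) = -21*2 = -42)
-886 + I(61, A) = -886 - 42 = -928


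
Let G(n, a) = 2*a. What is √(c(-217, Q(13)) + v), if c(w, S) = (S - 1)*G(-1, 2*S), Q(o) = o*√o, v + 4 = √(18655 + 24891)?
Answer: √(8784 + √43546 - 52*√13) ≈ 93.836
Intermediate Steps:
v = -4 + √43546 (v = -4 + √(18655 + 24891) = -4 + √43546 ≈ 204.68)
Q(o) = o^(3/2)
c(w, S) = 4*S*(-1 + S) (c(w, S) = (S - 1)*(2*(2*S)) = (-1 + S)*(4*S) = 4*S*(-1 + S))
√(c(-217, Q(13)) + v) = √(4*13^(3/2)*(-1 + 13^(3/2)) + (-4 + √43546)) = √(4*(13*√13)*(-1 + 13*√13) + (-4 + √43546)) = √(52*√13*(-1 + 13*√13) + (-4 + √43546)) = √(-4 + √43546 + 52*√13*(-1 + 13*√13))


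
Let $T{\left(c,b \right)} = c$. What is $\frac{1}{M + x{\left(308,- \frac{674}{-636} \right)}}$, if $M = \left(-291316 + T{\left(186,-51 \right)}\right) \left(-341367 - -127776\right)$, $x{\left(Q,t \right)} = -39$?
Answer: $\frac{1}{62182747791} \approx 1.6082 \cdot 10^{-11}$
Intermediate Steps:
$M = 62182747830$ ($M = \left(-291316 + 186\right) \left(-341367 - -127776\right) = - 291130 \left(-341367 + 127776\right) = \left(-291130\right) \left(-213591\right) = 62182747830$)
$\frac{1}{M + x{\left(308,- \frac{674}{-636} \right)}} = \frac{1}{62182747830 - 39} = \frac{1}{62182747791}$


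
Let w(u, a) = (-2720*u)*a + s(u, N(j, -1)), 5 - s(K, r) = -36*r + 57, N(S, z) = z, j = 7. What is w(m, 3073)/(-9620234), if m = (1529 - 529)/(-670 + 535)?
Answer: -64296524/9990243 ≈ -6.4359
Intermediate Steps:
s(K, r) = -52 + 36*r (s(K, r) = 5 - (-36*r + 57) = 5 - (57 - 36*r) = 5 + (-57 + 36*r) = -52 + 36*r)
m = -200/27 (m = 1000/(-135) = 1000*(-1/135) = -200/27 ≈ -7.4074)
w(u, a) = -88 - 2720*a*u (w(u, a) = (-2720*u)*a + (-52 + 36*(-1)) = -2720*a*u + (-52 - 36) = -2720*a*u - 88 = -88 - 2720*a*u)
w(m, 3073)/(-9620234) = (-88 - 2720*3073*(-200/27))/(-9620234) = (-88 + 1671712000/27)*(-1/9620234) = (1671709624/27)*(-1/9620234) = -64296524/9990243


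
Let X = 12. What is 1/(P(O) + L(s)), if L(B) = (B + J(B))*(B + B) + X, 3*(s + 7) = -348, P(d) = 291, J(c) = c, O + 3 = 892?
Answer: 1/60819 ≈ 1.6442e-5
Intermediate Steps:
O = 889 (O = -3 + 892 = 889)
s = -123 (s = -7 + (⅓)*(-348) = -7 - 116 = -123)
L(B) = 12 + 4*B² (L(B) = (B + B)*(B + B) + 12 = (2*B)*(2*B) + 12 = 4*B² + 12 = 12 + 4*B²)
1/(P(O) + L(s)) = 1/(291 + (12 + 4*(-123)²)) = 1/(291 + (12 + 4*15129)) = 1/(291 + (12 + 60516)) = 1/(291 + 60528) = 1/60819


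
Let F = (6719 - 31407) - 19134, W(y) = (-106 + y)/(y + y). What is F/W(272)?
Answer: -11919584/83 ≈ -1.4361e+5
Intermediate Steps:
W(y) = (-106 + y)/(2*y) (W(y) = (-106 + y)/((2*y)) = (-106 + y)*(1/(2*y)) = (-106 + y)/(2*y))
F = -43822 (F = -24688 - 19134 = -43822)
F/W(272) = -43822*544/(-106 + 272) = -43822/((½)*(1/272)*166) = -43822/83/272 = -43822*272/83 = -11919584/83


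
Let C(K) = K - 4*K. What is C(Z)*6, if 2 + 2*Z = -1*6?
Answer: 72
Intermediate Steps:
Z = -4 (Z = -1 + (-1*6)/2 = -1 + (1/2)*(-6) = -1 - 3 = -4)
C(K) = -3*K
C(Z)*6 = -3*(-4)*6 = 12*6 = 72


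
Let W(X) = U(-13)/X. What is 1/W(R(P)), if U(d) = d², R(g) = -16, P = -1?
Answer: -16/169 ≈ -0.094675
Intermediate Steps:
W(X) = 169/X (W(X) = (-13)²/X = 169/X)
1/W(R(P)) = 1/(169/(-16)) = 1/(169*(-1/16)) = 1/(-169/16) = -16/169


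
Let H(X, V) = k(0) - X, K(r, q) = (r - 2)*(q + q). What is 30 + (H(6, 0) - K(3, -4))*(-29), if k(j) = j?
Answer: -28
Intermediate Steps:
K(r, q) = 2*q*(-2 + r) (K(r, q) = (-2 + r)*(2*q) = 2*q*(-2 + r))
H(X, V) = -X (H(X, V) = 0 - X = -X)
30 + (H(6, 0) - K(3, -4))*(-29) = 30 + (-1*6 - 2*(-4)*(-2 + 3))*(-29) = 30 + (-6 - 2*(-4))*(-29) = 30 + (-6 - 1*(-8))*(-29) = 30 + (-6 + 8)*(-29) = 30 + 2*(-29) = 30 - 58 = -28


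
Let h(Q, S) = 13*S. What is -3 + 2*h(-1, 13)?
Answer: 335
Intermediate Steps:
-3 + 2*h(-1, 13) = -3 + 2*(13*13) = -3 + 2*169 = -3 + 338 = 335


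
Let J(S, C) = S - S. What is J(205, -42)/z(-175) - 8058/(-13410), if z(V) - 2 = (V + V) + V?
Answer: 1343/2235 ≈ 0.60089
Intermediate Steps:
z(V) = 2 + 3*V (z(V) = 2 + ((V + V) + V) = 2 + (2*V + V) = 2 + 3*V)
J(S, C) = 0
J(205, -42)/z(-175) - 8058/(-13410) = 0/(2 + 3*(-175)) - 8058/(-13410) = 0/(2 - 525) - 8058*(-1/13410) = 0/(-523) + 1343/2235 = 0*(-1/523) + 1343/2235 = 0 + 1343/2235 = 1343/2235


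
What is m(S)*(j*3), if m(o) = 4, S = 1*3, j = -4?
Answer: -48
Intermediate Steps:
S = 3
m(S)*(j*3) = 4*(-4*3) = 4*(-12) = -48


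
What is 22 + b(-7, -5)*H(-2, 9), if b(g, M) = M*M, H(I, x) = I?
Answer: -28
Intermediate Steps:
b(g, M) = M²
22 + b(-7, -5)*H(-2, 9) = 22 + (-5)²*(-2) = 22 + 25*(-2) = 22 - 50 = -28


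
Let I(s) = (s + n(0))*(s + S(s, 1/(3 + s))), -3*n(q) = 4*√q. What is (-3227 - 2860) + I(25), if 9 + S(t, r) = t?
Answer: -5062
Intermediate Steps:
S(t, r) = -9 + t
n(q) = -4*√q/3
I(s) = s*(-9 + 2*s) (I(s) = (s - 4*√0/3)*(s + (-9 + s)) = (s - 4/3*0)*(-9 + 2*s) = (s + 0)*(-9 + 2*s) = s*(-9 + 2*s))
(-3227 - 2860) + I(25) = (-3227 - 2860) + 25*(-9 + 2*25) = -6087 + 25*(-9 + 50) = -6087 + 25*41 = -6087 + 1025 = -5062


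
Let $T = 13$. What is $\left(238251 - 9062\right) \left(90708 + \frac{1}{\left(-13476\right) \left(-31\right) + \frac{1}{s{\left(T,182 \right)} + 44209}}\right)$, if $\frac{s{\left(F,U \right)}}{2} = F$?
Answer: $\frac{384174105606051519147}{18479436661} \approx 2.0789 \cdot 10^{10}$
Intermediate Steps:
$s{\left(F,U \right)} = 2 F$
$\left(238251 - 9062\right) \left(90708 + \frac{1}{\left(-13476\right) \left(-31\right) + \frac{1}{s{\left(T,182 \right)} + 44209}}\right) = \left(238251 - 9062\right) \left(90708 + \frac{1}{\left(-13476\right) \left(-31\right) + \frac{1}{2 \cdot 13 + 44209}}\right) = 229189 \left(90708 + \frac{1}{417756 + \frac{1}{26 + 44209}}\right) = 229189 \left(90708 + \frac{1}{417756 + \frac{1}{44235}}\right) = 229189 \left(90708 + \frac{1}{\frac{18479436661}{44235}}\right) = 229189 \left(90708 + \frac{44235}{18479436661}\right) = 229189 \cdot \frac{1676232740690223}{18479436661} = \frac{384174105606051519147}{18479436661}$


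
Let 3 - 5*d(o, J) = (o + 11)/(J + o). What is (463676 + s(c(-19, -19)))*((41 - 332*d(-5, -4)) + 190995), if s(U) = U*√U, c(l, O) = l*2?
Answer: 1326988780288/15 - 108751744*I*√38/15 ≈ 8.8466e+10 - 4.4693e+7*I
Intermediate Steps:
d(o, J) = ⅗ - (11 + o)/(5*(J + o)) (d(o, J) = ⅗ - (o + 11)/(5*(J + o)) = ⅗ - (11 + o)/(5*(J + o)))
c(l, O) = 2*l
s(U) = U^(3/2)
(463676 + s(c(-19, -19)))*((41 - 332*d(-5, -4)) + 190995) = (463676 + (2*(-19))^(3/2))*((41 - 332*(-11 + 2*(-5) + 3*(-4))/(5*(-4 - 5))) + 190995) = (463676 + (-38)^(3/2))*((41 - 332*(-11 - 10 - 12)/(5*(-9))) + 190995) = (463676 - 38*I*√38)*((41 - 332*(-1)*(-33)/(5*9)) + 190995) = (463676 - 38*I*√38)*((41 - 332*11/15) + 190995) = (463676 - 38*I*√38)*((41 - 3652/15) + 190995) = (463676 - 38*I*√38)*(-3037/15 + 190995) = (463676 - 38*I*√38)*(2861888/15) = 1326988780288/15 - 108751744*I*√38/15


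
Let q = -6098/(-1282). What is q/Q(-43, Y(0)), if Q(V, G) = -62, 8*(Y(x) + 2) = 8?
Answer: -3049/39742 ≈ -0.076720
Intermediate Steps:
Y(x) = -1 (Y(x) = -2 + (1/8)*8 = -2 + 1 = -1)
q = 3049/641 (q = -6098*(-1/1282) = 3049/641 ≈ 4.7566)
q/Q(-43, Y(0)) = (3049/641)/(-62) = (3049/641)*(-1/62) = -3049/39742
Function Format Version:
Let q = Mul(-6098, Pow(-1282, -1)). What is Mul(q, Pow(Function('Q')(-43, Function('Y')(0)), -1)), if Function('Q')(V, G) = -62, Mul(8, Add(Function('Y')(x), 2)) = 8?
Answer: Rational(-3049, 39742) ≈ -0.076720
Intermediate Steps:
Function('Y')(x) = -1 (Function('Y')(x) = Add(-2, Mul(Rational(1, 8), 8)) = Add(-2, 1) = -1)
q = Rational(3049, 641) (q = Mul(-6098, Rational(-1, 1282)) = Rational(3049, 641) ≈ 4.7566)
Mul(q, Pow(Function('Q')(-43, Function('Y')(0)), -1)) = Mul(Rational(3049, 641), Pow(-62, -1)) = Mul(Rational(3049, 641), Rational(-1, 62)) = Rational(-3049, 39742)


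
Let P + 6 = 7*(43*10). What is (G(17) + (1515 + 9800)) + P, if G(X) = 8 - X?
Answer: 14310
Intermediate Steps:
P = 3004 (P = -6 + 7*(43*10) = -6 + 7*430 = -6 + 3010 = 3004)
(G(17) + (1515 + 9800)) + P = ((8 - 1*17) + (1515 + 9800)) + 3004 = ((8 - 17) + 11315) + 3004 = (-9 + 11315) + 3004 = 11306 + 3004 = 14310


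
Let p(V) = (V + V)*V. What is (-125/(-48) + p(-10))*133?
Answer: 1293425/48 ≈ 26946.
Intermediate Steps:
p(V) = 2*V² (p(V) = (2*V)*V = 2*V²)
(-125/(-48) + p(-10))*133 = (-125/(-48) + 2*(-10)²)*133 = (-125*(-1/48) + 2*100)*133 = (125/48 + 200)*133 = (9725/48)*133 = 1293425/48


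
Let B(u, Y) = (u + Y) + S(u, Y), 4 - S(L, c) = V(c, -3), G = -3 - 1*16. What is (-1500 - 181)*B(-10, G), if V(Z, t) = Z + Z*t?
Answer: 105903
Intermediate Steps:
G = -19 (G = -3 - 16 = -19)
S(L, c) = 4 + 2*c (S(L, c) = 4 - c*(1 - 3) = 4 - c*(-2) = 4 - (-2)*c = 4 + 2*c)
B(u, Y) = 4 + u + 3*Y (B(u, Y) = (u + Y) + (4 + 2*Y) = (Y + u) + (4 + 2*Y) = 4 + u + 3*Y)
(-1500 - 181)*B(-10, G) = (-1500 - 181)*(4 - 10 + 3*(-19)) = -1681*(4 - 10 - 57) = -1681*(-63) = 105903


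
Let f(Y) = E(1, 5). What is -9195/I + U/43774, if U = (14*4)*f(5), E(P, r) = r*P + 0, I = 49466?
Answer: -194325725/1082662342 ≈ -0.17949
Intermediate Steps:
E(P, r) = P*r (E(P, r) = P*r + 0 = P*r)
f(Y) = 5 (f(Y) = 1*5 = 5)
U = 280 (U = (14*4)*5 = 56*5 = 280)
-9195/I + U/43774 = -9195/49466 + 280/43774 = -9195*1/49466 + 280*(1/43774) = -9195/49466 + 140/21887 = -194325725/1082662342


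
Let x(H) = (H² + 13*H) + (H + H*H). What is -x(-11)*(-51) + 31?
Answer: 4519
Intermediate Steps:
x(H) = 2*H² + 14*H (x(H) = (H² + 13*H) + (H + H²) = 2*H² + 14*H)
-x(-11)*(-51) + 31 = -2*(-11)*(7 - 11)*(-51) + 31 = -2*(-11)*(-4)*(-51) + 31 = -1*88*(-51) + 31 = -88*(-51) + 31 = 4488 + 31 = 4519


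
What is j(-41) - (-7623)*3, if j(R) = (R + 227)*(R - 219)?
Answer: -25491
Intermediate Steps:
j(R) = (-219 + R)*(227 + R) (j(R) = (227 + R)*(-219 + R) = (-219 + R)*(227 + R))
j(-41) - (-7623)*3 = (-49713 + (-41)² + 8*(-41)) - (-7623)*3 = (-49713 + 1681 - 328) - 1*(-22869) = -48360 + 22869 = -25491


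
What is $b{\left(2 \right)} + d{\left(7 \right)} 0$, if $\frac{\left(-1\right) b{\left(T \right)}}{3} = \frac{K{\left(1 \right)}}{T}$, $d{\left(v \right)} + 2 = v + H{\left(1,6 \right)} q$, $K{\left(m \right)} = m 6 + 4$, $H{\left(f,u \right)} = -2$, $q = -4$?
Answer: $-15$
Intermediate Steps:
$K{\left(m \right)} = 4 + 6 m$ ($K{\left(m \right)} = 6 m + 4 = 4 + 6 m$)
$d{\left(v \right)} = 6 + v$ ($d{\left(v \right)} = -2 + \left(v - -8\right) = -2 + \left(v + 8\right) = -2 + \left(8 + v\right) = 6 + v$)
$b{\left(T \right)} = - \frac{30}{T}$ ($b{\left(T \right)} = - 3 \frac{4 + 6 \cdot 1}{T} = - 3 \frac{4 + 6}{T} = - 3 \frac{10}{T} = - \frac{30}{T}$)
$b{\left(2 \right)} + d{\left(7 \right)} 0 = - \frac{30}{2} + \left(6 + 7\right) 0 = \left(-30\right) \frac{1}{2} + 13 \cdot 0 = -15 + 0 = -15$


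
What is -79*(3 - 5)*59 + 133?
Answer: 9455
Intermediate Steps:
-79*(3 - 5)*59 + 133 = -79*(-2)*59 + 133 = 158*59 + 133 = 9322 + 133 = 9455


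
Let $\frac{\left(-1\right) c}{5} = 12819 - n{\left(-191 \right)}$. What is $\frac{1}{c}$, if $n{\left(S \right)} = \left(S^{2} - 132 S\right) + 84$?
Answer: $\frac{1}{244790} \approx 4.0851 \cdot 10^{-6}$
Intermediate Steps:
$n{\left(S \right)} = 84 + S^{2} - 132 S$
$c = 244790$ ($c = - 5 \left(12819 - \left(84 + \left(-191\right)^{2} - -25212\right)\right) = - 5 \left(12819 - \left(84 + 36481 + 25212\right)\right) = - 5 \left(12819 - 61777\right) = \left(-5\right) \left(-48958\right) = 244790$)
$\frac{1}{c} = \frac{1}{244790}$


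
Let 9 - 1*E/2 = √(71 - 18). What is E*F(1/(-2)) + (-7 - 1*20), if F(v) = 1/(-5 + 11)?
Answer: -24 - √53/3 ≈ -26.427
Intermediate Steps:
F(v) = ⅙ (F(v) = 1/6 = ⅙)
E = 18 - 2*√53 (E = 18 - 2*√(71 - 18) = 18 - 2*√53 ≈ 3.4398)
E*F(1/(-2)) + (-7 - 1*20) = (18 - 2*√53)*(⅙) + (-7 - 1*20) = (3 - √53/3) + (-7 - 20) = (3 - √53/3) - 27 = -24 - √53/3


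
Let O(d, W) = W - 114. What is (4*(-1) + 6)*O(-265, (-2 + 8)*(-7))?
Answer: -312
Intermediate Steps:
O(d, W) = -114 + W
(4*(-1) + 6)*O(-265, (-2 + 8)*(-7)) = (4*(-1) + 6)*(-114 + (-2 + 8)*(-7)) = (-4 + 6)*(-114 + 6*(-7)) = 2*(-114 - 42) = 2*(-156) = -312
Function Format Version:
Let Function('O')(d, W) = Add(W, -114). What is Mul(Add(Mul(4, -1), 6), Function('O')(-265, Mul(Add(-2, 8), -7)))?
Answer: -312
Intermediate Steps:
Function('O')(d, W) = Add(-114, W)
Mul(Add(Mul(4, -1), 6), Function('O')(-265, Mul(Add(-2, 8), -7))) = Mul(Add(Mul(4, -1), 6), Add(-114, Mul(Add(-2, 8), -7))) = Mul(Add(-4, 6), Add(-114, Mul(6, -7))) = Mul(2, Add(-114, -42)) = Mul(2, -156) = -312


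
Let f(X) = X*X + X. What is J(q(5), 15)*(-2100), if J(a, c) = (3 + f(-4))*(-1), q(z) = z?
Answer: 31500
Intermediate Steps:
f(X) = X + X**2 (f(X) = X**2 + X = X + X**2)
J(a, c) = -15 (J(a, c) = (3 - 4*(1 - 4))*(-1) = (3 - 4*(-3))*(-1) = (3 + 12)*(-1) = 15*(-1) = -15)
J(q(5), 15)*(-2100) = -15*(-2100) = 31500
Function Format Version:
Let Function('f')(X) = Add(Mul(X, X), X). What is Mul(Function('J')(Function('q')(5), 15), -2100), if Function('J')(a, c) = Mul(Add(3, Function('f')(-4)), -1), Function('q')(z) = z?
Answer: 31500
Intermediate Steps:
Function('f')(X) = Add(X, Pow(X, 2)) (Function('f')(X) = Add(Pow(X, 2), X) = Add(X, Pow(X, 2)))
Function('J')(a, c) = -15 (Function('J')(a, c) = Mul(Add(3, Mul(-4, Add(1, -4))), -1) = Mul(Add(3, Mul(-4, -3)), -1) = Mul(Add(3, 12), -1) = Mul(15, -1) = -15)
Mul(Function('J')(Function('q')(5), 15), -2100) = Mul(-15, -2100) = 31500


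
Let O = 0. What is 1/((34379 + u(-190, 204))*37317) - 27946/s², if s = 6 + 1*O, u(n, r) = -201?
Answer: -1485120801040/1913130639 ≈ -776.28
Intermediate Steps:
s = 6 (s = 6 + 1*0 = 6 + 0 = 6)
1/((34379 + u(-190, 204))*37317) - 27946/s² = 1/((34379 - 201)*37317) - 27946/(6²) = (1/37317)/34178 - 27946/36 = (1/34178)*(1/37317) - 27946*1/36 = 1/1275420426 - 13973/18 = -1485120801040/1913130639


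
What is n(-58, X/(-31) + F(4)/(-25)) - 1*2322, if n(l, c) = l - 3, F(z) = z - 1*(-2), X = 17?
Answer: -2383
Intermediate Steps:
F(z) = 2 + z (F(z) = z + 2 = 2 + z)
n(l, c) = -3 + l
n(-58, X/(-31) + F(4)/(-25)) - 1*2322 = (-3 - 58) - 1*2322 = -61 - 2322 = -2383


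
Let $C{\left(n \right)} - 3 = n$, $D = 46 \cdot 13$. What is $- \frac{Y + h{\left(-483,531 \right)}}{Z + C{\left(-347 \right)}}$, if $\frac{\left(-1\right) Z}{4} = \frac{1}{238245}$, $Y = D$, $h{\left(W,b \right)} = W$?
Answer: $\frac{27398175}{81956284} \approx 0.3343$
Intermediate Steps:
$D = 598$
$C{\left(n \right)} = 3 + n$
$Y = 598$
$Z = - \frac{4}{238245} \approx -1.6789 \cdot 10^{-5}$
$- \frac{Y + h{\left(-483,531 \right)}}{Z + C{\left(-347 \right)}} = - \frac{598 - 483}{- \frac{4}{238245} + \left(3 - 347\right)} = - \frac{115}{- \frac{4}{238245} - 344} = - \frac{115}{- \frac{81956284}{238245}} = - \frac{115 \left(-238245\right)}{81956284} = \left(-1\right) \left(- \frac{27398175}{81956284}\right) = \frac{27398175}{81956284}$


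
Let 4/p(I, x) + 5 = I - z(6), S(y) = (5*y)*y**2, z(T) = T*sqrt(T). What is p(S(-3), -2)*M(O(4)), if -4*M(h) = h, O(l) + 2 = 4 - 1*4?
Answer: -35/2423 + 3*sqrt(6)/4846 ≈ -0.012929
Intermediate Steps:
z(T) = T**(3/2)
O(l) = -2 (O(l) = -2 + (4 - 1*4) = -2 + (4 - 4) = -2 + 0 = -2)
M(h) = -h/4
S(y) = 5*y**3
p(I, x) = 4/(-5 + I - 6*sqrt(6)) (p(I, x) = 4/(-5 + (I - 6**(3/2))) = 4/(-5 + (I - 6*sqrt(6))) = 4/(-5 + I - 6*sqrt(6)))
p(S(-3), -2)*M(O(4)) = (4/(-5 + 5*(-3)**3 - 6*sqrt(6)))*(-1/4*(-2)) = (4/(-5 + 5*(-27) - 6*sqrt(6)))*(1/2) = (4/(-5 - 135 - 6*sqrt(6)))*(1/2) = (4/(-140 - 6*sqrt(6)))*(1/2) = 2/(-140 - 6*sqrt(6))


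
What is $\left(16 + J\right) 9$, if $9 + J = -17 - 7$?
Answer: $-153$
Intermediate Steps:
$J = -33$ ($J = -9 - 24 = -33$)
$\left(16 + J\right) 9 = \left(16 - 33\right) 9 = \left(-17\right) 9 = -153$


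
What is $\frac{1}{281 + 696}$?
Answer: $\frac{1}{977} \approx 0.0010235$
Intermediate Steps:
$\frac{1}{281 + 696} = \frac{1}{977}$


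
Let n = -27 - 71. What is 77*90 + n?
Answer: 6832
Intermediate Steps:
n = -98
77*90 + n = 77*90 - 98 = 6930 - 98 = 6832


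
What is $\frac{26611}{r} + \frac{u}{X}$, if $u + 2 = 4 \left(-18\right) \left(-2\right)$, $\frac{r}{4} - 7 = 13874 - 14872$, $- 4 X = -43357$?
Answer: $- \frac{1151521575}{171867148} \approx -6.7001$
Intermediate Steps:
$X = \frac{43357}{4}$ ($X = \left(- \frac{1}{4}\right) \left(-43357\right) = \frac{43357}{4} \approx 10839.0$)
$r = -3964$ ($r = 28 + 4 \left(13874 - 14872\right) = 28 + 4 \left(-998\right) = 28 - 3992 = -3964$)
$u = 142$ ($u = -2 + 4 \left(-18\right) \left(-2\right) = -2 - -144 = -2 + 144 = 142$)
$\frac{26611}{r} + \frac{u}{X} = \frac{26611}{-3964} + \frac{142}{\frac{43357}{4}} = 26611 \left(- \frac{1}{3964}\right) + 142 \cdot \frac{4}{43357} = - \frac{26611}{3964} + \frac{568}{43357} = - \frac{1151521575}{171867148}$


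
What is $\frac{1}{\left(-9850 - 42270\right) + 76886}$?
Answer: $\frac{1}{24766} \approx 4.0378 \cdot 10^{-5}$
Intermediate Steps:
$\frac{1}{\left(-9850 - 42270\right) + 76886} = \frac{1}{-52120 + 76886} = \frac{1}{24766}$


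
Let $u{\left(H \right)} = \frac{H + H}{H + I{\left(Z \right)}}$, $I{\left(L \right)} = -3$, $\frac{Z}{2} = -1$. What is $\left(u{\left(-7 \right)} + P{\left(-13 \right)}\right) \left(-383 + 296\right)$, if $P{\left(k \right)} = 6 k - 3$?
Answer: $\frac{34626}{5} \approx 6925.2$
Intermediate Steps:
$Z = -2$ ($Z = 2 \left(-1\right) = -2$)
$P{\left(k \right)} = -3 + 6 k$
$u{\left(H \right)} = \frac{2 H}{-3 + H}$ ($u{\left(H \right)} = \frac{H + H}{H - 3} = \frac{2 H}{-3 + H}$)
$\left(u{\left(-7 \right)} + P{\left(-13 \right)}\right) \left(-383 + 296\right) = \left(2 \left(-7\right) \frac{1}{-3 - 7} + \left(-3 + 6 \left(-13\right)\right)\right) \left(-383 + 296\right) = \left(2 \left(-7\right) \frac{1}{-10} - 81\right) \left(-87\right) = \left(2 \left(-7\right) \left(- \frac{1}{10}\right) - 81\right) \left(-87\right) = \left(\frac{7}{5} - 81\right) \left(-87\right) = \left(- \frac{398}{5}\right) \left(-87\right) = \frac{34626}{5}$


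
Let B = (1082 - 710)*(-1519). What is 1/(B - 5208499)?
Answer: -1/5773567 ≈ -1.7320e-7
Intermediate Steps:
B = -565068 (B = 372*(-1519) = -565068)
1/(B - 5208499) = 1/(-565068 - 5208499) = 1/(-5773567) = -1/5773567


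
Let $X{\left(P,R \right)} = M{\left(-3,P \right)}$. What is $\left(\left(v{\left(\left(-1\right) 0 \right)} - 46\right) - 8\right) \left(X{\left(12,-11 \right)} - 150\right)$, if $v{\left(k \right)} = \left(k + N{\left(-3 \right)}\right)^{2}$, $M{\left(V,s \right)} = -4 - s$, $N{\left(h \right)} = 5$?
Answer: $4814$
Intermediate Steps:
$v{\left(k \right)} = \left(5 + k\right)^{2}$ ($v{\left(k \right)} = \left(k + 5\right)^{2} = \left(5 + k\right)^{2}$)
$X{\left(P,R \right)} = -4 - P$
$\left(\left(v{\left(\left(-1\right) 0 \right)} - 46\right) - 8\right) \left(X{\left(12,-11 \right)} - 150\right) = \left(\left(\left(5 - 0\right)^{2} - 46\right) - 8\right) \left(\left(-4 - 12\right) - 150\right) = \left(\left(\left(5 + 0\right)^{2} - 46\right) - 8\right) \left(\left(-4 - 12\right) - 150\right) = \left(\left(5^{2} - 46\right) - 8\right) \left(-16 - 150\right) = \left(\left(25 - 46\right) - 8\right) \left(-166\right) = \left(-21 - 8\right) \left(-166\right) = \left(-29\right) \left(-166\right) = 4814$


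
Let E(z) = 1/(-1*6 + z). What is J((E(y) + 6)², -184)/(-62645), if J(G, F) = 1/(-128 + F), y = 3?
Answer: 1/19545240 ≈ 5.1163e-8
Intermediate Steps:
E(z) = 1/(-6 + z)
J((E(y) + 6)², -184)/(-62645) = 1/(-128 - 184*(-62645)) = -1/62645/(-312) = -1/312*(-1/62645) = 1/19545240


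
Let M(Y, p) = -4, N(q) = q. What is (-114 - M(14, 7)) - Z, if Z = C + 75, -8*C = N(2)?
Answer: -739/4 ≈ -184.75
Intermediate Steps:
C = -¼ (C = -⅛*2 = -¼ ≈ -0.25000)
Z = 299/4 (Z = -¼ + 75 = 299/4 ≈ 74.750)
(-114 - M(14, 7)) - Z = (-114 - 1*(-4)) - 1*299/4 = (-114 + 4) - 299/4 = -110 - 299/4 = -739/4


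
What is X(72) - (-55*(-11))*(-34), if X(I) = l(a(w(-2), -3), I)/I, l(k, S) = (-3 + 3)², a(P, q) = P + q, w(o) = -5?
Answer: 20570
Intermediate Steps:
l(k, S) = 0 (l(k, S) = 0² = 0)
X(I) = 0 (X(I) = 0/I = 0)
X(72) - (-55*(-11))*(-34) = 0 - (-55*(-11))*(-34) = 0 - 605*(-34) = 0 - 1*(-20570) = 0 + 20570 = 20570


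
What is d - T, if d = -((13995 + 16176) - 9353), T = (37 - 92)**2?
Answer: -23843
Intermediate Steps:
T = 3025 (T = (-55)**2 = 3025)
d = -20818 (d = -(30171 - 9353) = -1*20818 = -20818)
d - T = -20818 - 1*3025 = -20818 - 3025 = -23843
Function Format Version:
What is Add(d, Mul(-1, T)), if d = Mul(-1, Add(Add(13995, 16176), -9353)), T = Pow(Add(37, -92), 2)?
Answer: -23843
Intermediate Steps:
T = 3025 (T = Pow(-55, 2) = 3025)
d = -20818 (d = Mul(-1, Add(30171, -9353)) = Mul(-1, 20818) = -20818)
Add(d, Mul(-1, T)) = Add(-20818, Mul(-1, 3025)) = Add(-20818, -3025) = -23843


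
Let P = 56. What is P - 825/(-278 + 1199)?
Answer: 16917/307 ≈ 55.104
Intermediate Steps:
P - 825/(-278 + 1199) = 56 - 825/(-278 + 1199) = 56 - 825/921 = 56 + (1/921)*(-825) = 56 - 275/307 = 16917/307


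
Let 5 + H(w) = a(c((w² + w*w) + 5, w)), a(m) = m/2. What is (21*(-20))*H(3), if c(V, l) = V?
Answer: -2730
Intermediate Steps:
a(m) = m/2 (a(m) = m*(½) = m/2)
H(w) = -5/2 + w² (H(w) = -5 + ((w² + w*w) + 5)/2 = -5 + ((w² + w²) + 5)/2 = -5 + (2*w² + 5)/2 = -5 + (5 + 2*w²)/2 = -5 + (5/2 + w²) = -5/2 + w²)
(21*(-20))*H(3) = (21*(-20))*(-5/2 + 3²) = -420*(-5/2 + 9) = -420*13/2 = -2730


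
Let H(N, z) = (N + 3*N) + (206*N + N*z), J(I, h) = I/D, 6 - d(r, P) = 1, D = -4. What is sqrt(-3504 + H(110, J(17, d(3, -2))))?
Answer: sqrt(76514)/2 ≈ 138.31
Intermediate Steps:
d(r, P) = 5 (d(r, P) = 6 - 1*1 = 6 - 1 = 5)
J(I, h) = -I/4 (J(I, h) = I/(-4) = I*(-1/4) = -I/4)
H(N, z) = 210*N + N*z (H(N, z) = 4*N + (206*N + N*z) = 210*N + N*z)
sqrt(-3504 + H(110, J(17, d(3, -2)))) = sqrt(-3504 + 110*(210 - 1/4*17)) = sqrt(-3504 + 110*(210 - 17/4)) = sqrt(-3504 + 110*(823/4)) = sqrt(-3504 + 45265/2) = sqrt(38257/2) = sqrt(76514)/2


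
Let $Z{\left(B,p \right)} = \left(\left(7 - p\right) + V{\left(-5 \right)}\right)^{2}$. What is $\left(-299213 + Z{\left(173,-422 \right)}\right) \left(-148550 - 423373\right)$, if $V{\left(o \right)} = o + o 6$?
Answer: $82343757771$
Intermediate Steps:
$V{\left(o \right)} = 7 o$ ($V{\left(o \right)} = o + 6 o = 7 o$)
$Z{\left(B,p \right)} = \left(-28 - p\right)^{2}$ ($Z{\left(B,p \right)} = \left(\left(7 - p\right) + 7 \left(-5\right)\right)^{2} = \left(\left(7 - p\right) - 35\right)^{2} = \left(-28 - p\right)^{2}$)
$\left(-299213 + Z{\left(173,-422 \right)}\right) \left(-148550 - 423373\right) = \left(-299213 + \left(28 - 422\right)^{2}\right) \left(-148550 - 423373\right) = \left(-299213 + \left(-394\right)^{2}\right) \left(-571923\right) = \left(-299213 + 155236\right) \left(-571923\right) = \left(-143977\right) \left(-571923\right) = 82343757771$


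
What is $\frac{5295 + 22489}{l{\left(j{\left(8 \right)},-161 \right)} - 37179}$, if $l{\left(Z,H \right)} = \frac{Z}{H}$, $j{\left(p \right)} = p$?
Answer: $- \frac{4473224}{5985827} \approx -0.7473$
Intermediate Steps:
$\frac{5295 + 22489}{l{\left(j{\left(8 \right)},-161 \right)} - 37179} = \frac{5295 + 22489}{\frac{8}{-161} - 37179} = \frac{27784}{8 \left(- \frac{1}{161}\right) - 37179} = \frac{27784}{- \frac{8}{161} - 37179} = \frac{27784}{- \frac{5985827}{161}} = 27784 \left(- \frac{161}{5985827}\right) = - \frac{4473224}{5985827}$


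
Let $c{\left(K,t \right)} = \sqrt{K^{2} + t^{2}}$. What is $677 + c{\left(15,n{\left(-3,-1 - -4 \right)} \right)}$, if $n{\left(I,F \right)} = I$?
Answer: $677 + 3 \sqrt{26} \approx 692.3$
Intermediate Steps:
$677 + c{\left(15,n{\left(-3,-1 - -4 \right)} \right)} = 677 + \sqrt{15^{2} + \left(-3\right)^{2}} = 677 + \sqrt{225 + 9} = 677 + \sqrt{234} = 677 + 3 \sqrt{26}$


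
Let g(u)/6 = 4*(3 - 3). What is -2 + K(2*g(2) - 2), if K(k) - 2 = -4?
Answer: -4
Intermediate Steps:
g(u) = 0 (g(u) = 6*(4*(3 - 3)) = 6*(4*0) = 6*0 = 0)
K(k) = -2 (K(k) = 2 - 4 = -2)
-2 + K(2*g(2) - 2) = -2 - 2 = -4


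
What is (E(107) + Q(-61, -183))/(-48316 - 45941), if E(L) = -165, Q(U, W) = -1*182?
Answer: 347/94257 ≈ 0.0036814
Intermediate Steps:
Q(U, W) = -182
(E(107) + Q(-61, -183))/(-48316 - 45941) = (-165 - 182)/(-48316 - 45941) = -347/(-94257) = -347*(-1/94257) = 347/94257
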